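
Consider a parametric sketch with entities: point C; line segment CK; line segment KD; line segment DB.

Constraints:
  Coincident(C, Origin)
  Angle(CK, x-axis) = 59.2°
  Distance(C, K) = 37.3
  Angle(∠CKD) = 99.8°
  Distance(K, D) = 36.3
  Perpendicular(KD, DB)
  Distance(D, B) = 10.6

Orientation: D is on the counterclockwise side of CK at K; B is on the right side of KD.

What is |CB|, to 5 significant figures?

63.730

C is at the origin; CK runs at 59.2° with length 37.3, so K = 37.3·(cos 59.2°, sin 59.2°) = (19.099, 32.039). ∠CKD = 99.8°, so KD runs at 59.2° + (180° − 99.8°) = 139.40° from the x-axis; with |KD| = 36.3, D = K + 36.3·(cos 139.40°, sin 139.40°) = (-8.4623, 55.662). KD ⟂ DB; with |DB| = 10.6 on the right of KD, B = D + 10.6·(0.65077, 0.75927) = (-1.5641, 63.711). Then |CB| = |B − C| = 63.730.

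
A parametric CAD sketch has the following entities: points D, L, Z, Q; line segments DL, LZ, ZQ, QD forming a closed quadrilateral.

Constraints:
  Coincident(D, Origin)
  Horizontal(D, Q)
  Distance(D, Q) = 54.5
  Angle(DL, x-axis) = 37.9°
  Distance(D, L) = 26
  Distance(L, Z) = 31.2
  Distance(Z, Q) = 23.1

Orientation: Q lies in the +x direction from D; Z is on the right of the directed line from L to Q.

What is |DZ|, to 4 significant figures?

36.63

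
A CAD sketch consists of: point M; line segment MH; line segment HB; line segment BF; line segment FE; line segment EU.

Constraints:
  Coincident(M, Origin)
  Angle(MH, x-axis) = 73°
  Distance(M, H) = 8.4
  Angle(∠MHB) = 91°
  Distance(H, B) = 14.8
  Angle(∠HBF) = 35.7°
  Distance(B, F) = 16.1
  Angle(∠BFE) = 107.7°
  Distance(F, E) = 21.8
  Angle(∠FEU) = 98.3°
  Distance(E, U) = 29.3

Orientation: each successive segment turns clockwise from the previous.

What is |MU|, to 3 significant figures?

37.8

M is at the origin; MH runs at 73.0° with length 8.4, so H = (2.46, 8.03). ∠MHB = 91.0° gives HB at -16.0° from the x-axis; with |HB| = 14.8, B = (16.7, 3.95). ∠HBF = 35.7° gives BF at -160° from the x-axis; with |BF| = 16.1, F = (1.52, -1.47). ∠BFE = 107.7° gives FE at 127° from the x-axis; with |FE| = 21.8, E = (-11.7, 15.8). ∠FEU = 98.3° gives EU at 45.7° from the x-axis; with |EU| = 29.3, U = (8.75, 36.8). Then |MU| = |U − M| = 37.8.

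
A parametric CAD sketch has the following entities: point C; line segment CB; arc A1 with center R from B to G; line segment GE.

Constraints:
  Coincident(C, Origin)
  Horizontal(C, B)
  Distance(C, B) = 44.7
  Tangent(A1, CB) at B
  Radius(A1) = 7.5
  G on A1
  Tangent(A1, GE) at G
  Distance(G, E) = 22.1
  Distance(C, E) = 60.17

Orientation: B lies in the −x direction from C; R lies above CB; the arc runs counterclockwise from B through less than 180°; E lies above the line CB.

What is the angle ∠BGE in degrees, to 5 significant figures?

115.95°

C is at the origin; CB is horizontal with |CB| = 44.7 and B on the −x side, so B = (-44.700, 0.0000). Tangency of A1 to CB means the radius RB is perpendicular to CB, so R = B + (0, 7.5) = (-44.700, 7.5000). Since RG ⟂ GE (tangency), |RE| = √(7.5² + 22.1²) = 23.338 regardless of where G sits on A1. So E lies on both circle(C, 60.17) and circle(R, 23.338); the above-CB intersection is E = (-52.431, 29.520). G is the foot of the tangent from E: G = (-38.797, 12.127).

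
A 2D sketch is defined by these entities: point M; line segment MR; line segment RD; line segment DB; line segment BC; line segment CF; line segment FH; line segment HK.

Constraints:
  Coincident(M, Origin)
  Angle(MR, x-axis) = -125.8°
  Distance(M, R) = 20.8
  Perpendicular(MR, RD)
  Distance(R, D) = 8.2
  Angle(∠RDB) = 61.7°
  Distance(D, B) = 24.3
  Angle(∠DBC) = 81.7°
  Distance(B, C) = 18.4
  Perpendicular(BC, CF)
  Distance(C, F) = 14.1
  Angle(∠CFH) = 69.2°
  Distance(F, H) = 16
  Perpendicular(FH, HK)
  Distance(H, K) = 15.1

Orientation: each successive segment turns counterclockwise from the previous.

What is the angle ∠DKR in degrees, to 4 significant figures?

13.06°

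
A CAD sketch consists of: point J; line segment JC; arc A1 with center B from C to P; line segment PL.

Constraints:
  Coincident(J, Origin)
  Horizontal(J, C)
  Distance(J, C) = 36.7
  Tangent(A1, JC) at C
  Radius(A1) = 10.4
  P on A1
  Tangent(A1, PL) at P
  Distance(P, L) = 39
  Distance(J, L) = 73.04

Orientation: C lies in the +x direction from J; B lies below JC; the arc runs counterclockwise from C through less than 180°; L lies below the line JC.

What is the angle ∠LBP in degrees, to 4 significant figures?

75.07°

Checks: |BP| = 10.40 ✓; ∠(BP, PL) = 90.00° ✓; |PL| = 39.00 ✓; |JL| = 73.04 ✓.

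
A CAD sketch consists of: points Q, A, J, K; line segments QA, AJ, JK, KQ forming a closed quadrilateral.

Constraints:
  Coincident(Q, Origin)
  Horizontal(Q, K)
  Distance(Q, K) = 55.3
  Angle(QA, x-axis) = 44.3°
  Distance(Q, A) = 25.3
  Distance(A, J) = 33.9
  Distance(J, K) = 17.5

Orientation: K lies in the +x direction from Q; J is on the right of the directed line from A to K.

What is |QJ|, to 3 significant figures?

40.7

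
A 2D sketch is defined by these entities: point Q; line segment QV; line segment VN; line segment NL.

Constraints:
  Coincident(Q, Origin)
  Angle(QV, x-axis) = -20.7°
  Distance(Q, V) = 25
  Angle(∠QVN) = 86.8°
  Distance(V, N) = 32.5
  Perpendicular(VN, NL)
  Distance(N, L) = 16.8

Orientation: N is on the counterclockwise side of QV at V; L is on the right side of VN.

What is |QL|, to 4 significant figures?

52.07

∠QVN = 86.8°, so VN runs at -20.7° + (180° − 86.8°) = 72.50° from the x-axis; with |VN| = 32.5, N = V + 32.5·(cos 72.50°, sin 72.50°) = (33.16, 22.16). The perpendicularity gives NL at right angles to VN; with |NL| = 16.8 on the right of VN, L = N + 16.8·(0.9537, -0.3007) = (49.18, 17.11). Then |QL| = |L − Q| = 52.07.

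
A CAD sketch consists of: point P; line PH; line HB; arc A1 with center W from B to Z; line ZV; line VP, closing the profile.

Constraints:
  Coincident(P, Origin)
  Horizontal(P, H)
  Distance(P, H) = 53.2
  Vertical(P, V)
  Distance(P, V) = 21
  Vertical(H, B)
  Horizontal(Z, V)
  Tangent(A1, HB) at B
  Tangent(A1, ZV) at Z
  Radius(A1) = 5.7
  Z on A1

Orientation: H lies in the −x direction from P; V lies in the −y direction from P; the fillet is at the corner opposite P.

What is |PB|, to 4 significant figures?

55.36

P is at the origin; P and H share the same y with |PH| = 53.2 and H on the −x side, so H = (-53.20, 0.000). P and V share the same x with |PV| = 21.0 and V on the −y side, so V = (0.000, -21.00). The virtual corner opposite P is at (-53.20, -21.00). A1 meets HB tangentially, so WB is at right angles to HB and tangency of A1 to ZV means the radius WZ is perpendicular to ZV, with radius 5.7, so the center W sits 5.7 in from both sides at W = (-47.50, -15.30). That places the tangent points at B = (-53.20, -15.30) on HB and Z = (-47.50, -21.00) on ZV. Then |PB| = |B − P| = 55.36.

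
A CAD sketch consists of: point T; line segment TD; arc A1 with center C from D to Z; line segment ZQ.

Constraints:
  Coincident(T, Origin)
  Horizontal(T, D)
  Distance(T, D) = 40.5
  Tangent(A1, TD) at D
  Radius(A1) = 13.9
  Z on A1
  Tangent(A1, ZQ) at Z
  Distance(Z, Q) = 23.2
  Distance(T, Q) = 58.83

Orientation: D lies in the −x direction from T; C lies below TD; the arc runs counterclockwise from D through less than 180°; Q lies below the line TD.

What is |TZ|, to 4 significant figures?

56.61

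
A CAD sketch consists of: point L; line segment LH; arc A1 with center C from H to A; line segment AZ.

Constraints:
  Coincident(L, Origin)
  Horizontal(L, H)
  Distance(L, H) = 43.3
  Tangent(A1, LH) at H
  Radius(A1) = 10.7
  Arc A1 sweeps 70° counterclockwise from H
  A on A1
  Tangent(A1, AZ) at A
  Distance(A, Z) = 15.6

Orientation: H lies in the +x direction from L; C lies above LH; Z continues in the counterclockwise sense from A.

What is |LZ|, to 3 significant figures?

62.6

On A1, H sits at bearing -90° from C; a 70° counterclockwise sweep puts A at bearing -20°, so A = C + 10.7·(cos -20°, sin -20°) = (53.4, 7.04). Tangency of A1 to AZ means the radius CA is perpendicular to AZ, so AZ runs along (−sin -20°, cos -20°); with |AZ| = 15.6, Z = (58.7, 21.7). Then |LZ| = |Z − L| = 62.6.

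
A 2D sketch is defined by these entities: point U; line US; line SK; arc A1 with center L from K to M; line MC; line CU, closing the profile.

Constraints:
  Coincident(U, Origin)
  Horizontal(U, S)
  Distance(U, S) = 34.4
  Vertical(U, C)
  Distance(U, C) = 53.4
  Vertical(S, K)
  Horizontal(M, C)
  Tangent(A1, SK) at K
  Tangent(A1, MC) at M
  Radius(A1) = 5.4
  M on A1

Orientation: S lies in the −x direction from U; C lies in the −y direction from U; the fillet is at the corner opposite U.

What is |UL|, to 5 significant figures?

56.080

UC is vertical with |UC| = 53.4 and C on the −y side, so C = (0.0000, -53.400). The virtual corner opposite U is at (-34.400, -53.400). Tangency of A1 to SK means the radius LK is perpendicular to SK and the tangent condition forces LM to be normal to MC, with radius 5.4, so the center L sits 5.4 in from both sides at L = (-29.000, -48.000). Then |UL| = |L − U| = 56.080.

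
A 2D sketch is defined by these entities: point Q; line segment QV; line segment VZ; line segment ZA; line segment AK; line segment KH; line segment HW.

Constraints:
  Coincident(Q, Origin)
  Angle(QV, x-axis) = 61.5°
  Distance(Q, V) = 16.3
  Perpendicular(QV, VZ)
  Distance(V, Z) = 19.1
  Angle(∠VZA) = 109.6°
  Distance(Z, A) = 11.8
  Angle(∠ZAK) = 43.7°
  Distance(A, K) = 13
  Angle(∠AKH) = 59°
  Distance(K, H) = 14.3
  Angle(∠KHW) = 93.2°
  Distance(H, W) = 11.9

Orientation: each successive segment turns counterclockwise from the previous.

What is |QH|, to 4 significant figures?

30.04

Q is at the origin; QV runs at 61.5° with length 16.3, so V = (7.778, 14.32). QV ⟂ VZ, so VZ runs at 151.5°; with |VZ| = 19.1, Z = (-9.008, 23.44). ∠VZA = 109.6° gives ZA at -138.1° from the x-axis; with |ZA| = 11.8, A = (-17.79, 15.56). ∠ZAK = 43.7° gives AK at -1.800° from the x-axis; with |AK| = 13.0, K = (-4.797, 15.15). ∠AKH = 59.0° gives KH at 119.2° from the x-axis; with |KH| = 14.3, H = (-11.77, 27.63). Then |QH| = |H − Q| = 30.04.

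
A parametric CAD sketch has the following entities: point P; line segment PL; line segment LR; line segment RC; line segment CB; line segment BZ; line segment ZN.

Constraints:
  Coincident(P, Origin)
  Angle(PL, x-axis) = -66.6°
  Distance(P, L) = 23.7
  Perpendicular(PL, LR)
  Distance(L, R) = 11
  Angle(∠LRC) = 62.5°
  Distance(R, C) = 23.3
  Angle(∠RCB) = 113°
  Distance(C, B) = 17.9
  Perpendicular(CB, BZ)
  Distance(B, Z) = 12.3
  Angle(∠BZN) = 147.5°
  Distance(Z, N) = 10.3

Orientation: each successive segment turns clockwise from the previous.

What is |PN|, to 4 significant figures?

27.02

P is at the origin; PL runs at -66.6° with length 23.7, so L = (9.412, -21.75). PL is perpendicular to LR, so LR runs at -156.6°; with |LR| = 11.0, R = (-0.6829, -26.12). ∠LRC = 62.5° gives RC at 85.90° from the x-axis; with |RC| = 23.3, C = (0.9830, -2.879). ∠RCB = 113.0° gives CB at 18.90° from the x-axis; with |CB| = 17.9, B = (17.92, 2.919). The perpendicularity gives BZ at right angles to CB, so BZ runs at -71.10°; with |BZ| = 12.3, Z = (21.90, -8.718). ∠BZN = 147.5° gives ZN at -103.6° from the x-axis; with |ZN| = 10.3, N = (19.48, -18.73). Then |PN| = |N − P| = 27.02.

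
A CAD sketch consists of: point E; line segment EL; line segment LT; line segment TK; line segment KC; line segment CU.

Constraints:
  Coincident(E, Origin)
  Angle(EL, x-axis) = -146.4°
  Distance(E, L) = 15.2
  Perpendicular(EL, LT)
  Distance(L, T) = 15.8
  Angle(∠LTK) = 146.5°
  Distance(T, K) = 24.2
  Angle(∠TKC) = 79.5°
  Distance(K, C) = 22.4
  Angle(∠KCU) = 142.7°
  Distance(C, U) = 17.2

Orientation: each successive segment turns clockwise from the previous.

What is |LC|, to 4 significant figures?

35.85

E is at the origin; EL runs at -146.4° with length 15.2, so L = (-12.66, -8.412). The perpendicularity gives LT at right angles to EL, so LT runs at 123.6°; with |LT| = 15.8, T = (-21.40, 4.749). ∠LTK = 146.5° gives TK at 90.10° from the x-axis; with |TK| = 24.2, K = (-21.45, 28.95). ∠TKC = 79.5° gives KC at -10.40° from the x-axis; with |KC| = 22.4, C = (0.5858, 24.90). Then |LC| = |C − L| = 35.85.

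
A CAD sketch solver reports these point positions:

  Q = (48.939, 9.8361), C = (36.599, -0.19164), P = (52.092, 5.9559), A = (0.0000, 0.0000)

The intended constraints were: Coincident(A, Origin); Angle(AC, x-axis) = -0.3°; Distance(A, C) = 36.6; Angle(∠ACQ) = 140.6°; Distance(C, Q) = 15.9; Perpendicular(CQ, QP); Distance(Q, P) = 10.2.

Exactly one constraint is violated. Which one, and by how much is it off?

Distance(Q, P) = 10.2 — off by 5.20.

A = (0.00, 0.00) ✓; AC at -0.3000° ✓; |AC| = 36.60 ✓; ∠ACQ = 140.6° ✓; |CQ| = 15.90 ✓; ∠(CQ, QP) = 90.00° ✓; |QP| = 5.000 ✗.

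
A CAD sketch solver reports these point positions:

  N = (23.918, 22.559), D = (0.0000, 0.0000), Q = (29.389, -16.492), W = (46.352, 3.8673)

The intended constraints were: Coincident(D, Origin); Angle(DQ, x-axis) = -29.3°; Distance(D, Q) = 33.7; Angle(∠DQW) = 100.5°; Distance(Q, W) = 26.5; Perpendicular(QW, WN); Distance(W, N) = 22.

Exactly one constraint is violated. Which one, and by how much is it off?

Distance(W, N) = 22 — off by 7.20.

D = (0.00, 0.00) ✓; DQ at -29.30° ✓; |DQ| = 33.70 ✓; ∠DQW = 100.5° ✓; |QW| = 26.50 ✓; ∠(QW, WN) = 90.00° ✓; |WN| = 29.20 ✗.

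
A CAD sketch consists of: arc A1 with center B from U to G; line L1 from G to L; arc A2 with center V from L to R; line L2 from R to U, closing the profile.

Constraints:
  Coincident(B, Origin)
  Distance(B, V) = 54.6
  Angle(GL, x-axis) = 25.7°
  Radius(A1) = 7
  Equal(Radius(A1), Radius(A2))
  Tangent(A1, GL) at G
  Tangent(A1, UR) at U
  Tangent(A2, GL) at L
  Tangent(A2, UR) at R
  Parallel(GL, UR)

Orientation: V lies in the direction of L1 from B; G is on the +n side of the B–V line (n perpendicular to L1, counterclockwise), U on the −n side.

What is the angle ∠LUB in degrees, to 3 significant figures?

75.6°

The slot axis is L1's direction at 25.7°, so u = (cos 25.7°, sin 25.7°) = (0.901, 0.434) and n = (−sin 25.7°, cos 25.7°) = (-0.434, 0.901). B is at the origin and V lies 54.6 along u from B, so V = 54.6·u = (49.2, 23.7). Tangency of A1 to both parallel lines with radius 7.0 puts G and U at B ± 7.0·n: G = (-3.04, 6.31), U = (3.04, -6.31). Equal radii place L and R the same way about V: L = V + 7.0·n = (46.2, 30.0), R = V − 7.0·n = (52.2, 17.4). Then cos ∠LUB = UL·UB / (|UL||UB|), giving 75.6°.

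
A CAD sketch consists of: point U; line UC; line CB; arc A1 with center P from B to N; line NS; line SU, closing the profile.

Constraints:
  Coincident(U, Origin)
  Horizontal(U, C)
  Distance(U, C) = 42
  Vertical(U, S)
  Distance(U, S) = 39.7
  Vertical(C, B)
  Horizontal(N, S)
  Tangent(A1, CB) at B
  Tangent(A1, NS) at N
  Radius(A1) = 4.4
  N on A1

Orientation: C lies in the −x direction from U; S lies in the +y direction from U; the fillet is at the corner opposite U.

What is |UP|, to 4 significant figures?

51.57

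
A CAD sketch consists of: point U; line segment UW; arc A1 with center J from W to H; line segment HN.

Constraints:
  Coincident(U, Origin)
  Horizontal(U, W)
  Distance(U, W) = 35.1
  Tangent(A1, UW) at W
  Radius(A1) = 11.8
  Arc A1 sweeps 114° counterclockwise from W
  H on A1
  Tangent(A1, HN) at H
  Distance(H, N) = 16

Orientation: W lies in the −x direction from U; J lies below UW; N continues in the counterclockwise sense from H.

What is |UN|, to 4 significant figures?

50.25

On A1, W sits at bearing 90° from J; a 114° counterclockwise sweep puts H at bearing 204°, so H = J + 11.8·(cos 204°, sin 204°) = (-45.88, -16.60). Tangency of A1 to HN means the radius JH is perpendicular to HN, so HN runs along (−sin 204°, cos 204°); with |HN| = 16.0, N = (-39.37, -31.22). Then |UN| = |N − U| = 50.25.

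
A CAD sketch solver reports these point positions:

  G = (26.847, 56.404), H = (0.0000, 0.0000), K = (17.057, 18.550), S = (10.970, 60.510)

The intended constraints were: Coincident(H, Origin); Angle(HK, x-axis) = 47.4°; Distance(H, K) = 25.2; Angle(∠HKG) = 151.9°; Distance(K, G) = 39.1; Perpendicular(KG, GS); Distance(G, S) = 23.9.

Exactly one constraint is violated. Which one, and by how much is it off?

Distance(G, S) = 23.9 — off by 7.50.

H = (0.00, 0.00) ✓; HK at 47.40° ✓; |HK| = 25.20 ✓; ∠HKG = 151.9° ✓; |KG| = 39.10 ✓; ∠(KG, GS) = 90.00° ✓; |GS| = 16.40 ✗.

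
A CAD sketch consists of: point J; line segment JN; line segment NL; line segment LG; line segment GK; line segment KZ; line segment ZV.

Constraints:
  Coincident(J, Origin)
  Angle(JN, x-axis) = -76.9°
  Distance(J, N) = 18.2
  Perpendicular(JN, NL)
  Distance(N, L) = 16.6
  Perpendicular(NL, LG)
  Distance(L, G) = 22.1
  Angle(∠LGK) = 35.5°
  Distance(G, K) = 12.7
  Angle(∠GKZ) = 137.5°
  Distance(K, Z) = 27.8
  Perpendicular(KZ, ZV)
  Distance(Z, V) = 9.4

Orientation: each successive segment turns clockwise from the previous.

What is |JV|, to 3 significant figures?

39.5

J is at the origin; JN runs at -76.9° with length 18.2, so N = (4.13, -17.7). The perpendicularity gives NL at right angles to JN, so NL runs at -167°; with |NL| = 16.6, L = (-12.0, -21.5). NL ⟂ LG, so LG runs at 103°; with |LG| = 22.1, G = (-17.1, 0.0361). ∠LGK = 35.5° gives GK at -41.4° from the x-axis; with |GK| = 12.7, K = (-7.53, -8.36). ∠GKZ = 137.5° gives KZ at -83.9° from the x-axis; with |KZ| = 27.8, Z = (-4.57, -36.0). KZ is perpendicular to ZV, so ZV runs at -174°; with |ZV| = 9.4, V = (-13.9, -37.0). Then |JV| = |V − J| = 39.5.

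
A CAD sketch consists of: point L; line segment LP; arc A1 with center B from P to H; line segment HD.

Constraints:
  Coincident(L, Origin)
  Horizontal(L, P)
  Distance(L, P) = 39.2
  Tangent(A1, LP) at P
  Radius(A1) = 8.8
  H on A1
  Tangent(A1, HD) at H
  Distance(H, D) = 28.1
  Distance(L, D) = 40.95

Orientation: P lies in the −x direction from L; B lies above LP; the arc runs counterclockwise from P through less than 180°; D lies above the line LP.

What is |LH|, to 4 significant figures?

31.39

Checks: L.y = 0.00, P.y = 0.00 ✓; |LP| = 39.20 ✓; |BH| = 8.800 ✓; ∠(BH, HD) = 90.00° ✓; |HD| = 28.10 ✓; |LD| = 40.95 ✓.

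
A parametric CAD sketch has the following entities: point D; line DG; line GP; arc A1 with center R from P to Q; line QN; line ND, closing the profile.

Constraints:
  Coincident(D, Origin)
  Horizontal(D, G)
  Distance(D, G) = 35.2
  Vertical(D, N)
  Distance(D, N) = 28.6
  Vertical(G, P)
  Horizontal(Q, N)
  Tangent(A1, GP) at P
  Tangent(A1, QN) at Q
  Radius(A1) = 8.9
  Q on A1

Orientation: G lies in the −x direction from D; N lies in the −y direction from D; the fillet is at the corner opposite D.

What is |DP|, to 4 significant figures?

40.34

D is at the origin; DG is horizontal with |DG| = 35.2 and G on the −x side, so G = (-35.20, 0.000). D and N share the same x with |DN| = 28.6 and N on the −y side, so N = (0.000, -28.60). The virtual corner opposite D is at (-35.20, -28.60). Tangency of A1 to GP means the radius RP is perpendicular to GP and the tangent condition forces RQ to be normal to QN, with radius 8.9, so the center R sits 8.9 in from both sides at R = (-26.30, -19.70). That places the tangent points at P = (-35.20, -19.70) on GP and Q = (-26.30, -28.60) on QN. Then |DP| = |P − D| = 40.34.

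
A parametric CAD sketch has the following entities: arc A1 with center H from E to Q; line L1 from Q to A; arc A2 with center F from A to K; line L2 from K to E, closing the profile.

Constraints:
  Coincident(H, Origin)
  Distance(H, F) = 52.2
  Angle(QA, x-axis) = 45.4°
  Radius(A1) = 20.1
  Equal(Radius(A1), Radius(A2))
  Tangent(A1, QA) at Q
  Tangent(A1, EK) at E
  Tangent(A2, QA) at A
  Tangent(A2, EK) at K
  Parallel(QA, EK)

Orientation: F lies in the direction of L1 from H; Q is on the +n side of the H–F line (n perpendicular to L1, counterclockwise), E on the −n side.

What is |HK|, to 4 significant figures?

55.94

The slot axis is L1's direction at 45.4°, so u = (cos 45.4°, sin 45.4°) = (0.7022, 0.7120) and n = (−sin 45.4°, cos 45.4°) = (-0.7120, 0.7022). H is at the origin and F lies 52.2 along u from H, so F = 52.2·u = (36.65, 37.17). Tangency of A1 to both parallel lines with radius 20.1 puts Q and E at H ± 20.1·n: Q = (-14.31, 14.11), E = (14.31, -14.11). Equal radii place A and K the same way about F: A = F + 20.1·n = (22.34, 51.28), K = F − 20.1·n = (50.96, 23.05). Then |HK| = |K − H| = 55.94.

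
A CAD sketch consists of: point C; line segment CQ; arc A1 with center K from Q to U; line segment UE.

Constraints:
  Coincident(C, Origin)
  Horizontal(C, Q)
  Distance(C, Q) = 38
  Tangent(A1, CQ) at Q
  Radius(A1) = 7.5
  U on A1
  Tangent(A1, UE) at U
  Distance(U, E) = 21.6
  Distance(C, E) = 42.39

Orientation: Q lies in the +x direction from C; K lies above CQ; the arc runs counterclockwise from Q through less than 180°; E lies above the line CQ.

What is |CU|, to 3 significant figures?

45.6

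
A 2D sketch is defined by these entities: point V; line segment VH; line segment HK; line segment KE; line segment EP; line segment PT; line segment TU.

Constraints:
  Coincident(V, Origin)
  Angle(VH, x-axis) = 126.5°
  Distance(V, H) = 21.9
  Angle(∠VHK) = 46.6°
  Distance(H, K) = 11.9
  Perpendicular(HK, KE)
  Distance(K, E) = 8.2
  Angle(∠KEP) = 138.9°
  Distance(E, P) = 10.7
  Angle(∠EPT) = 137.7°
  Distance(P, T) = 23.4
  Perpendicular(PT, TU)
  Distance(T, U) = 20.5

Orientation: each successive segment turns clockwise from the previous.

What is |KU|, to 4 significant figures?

32.67

V is at the origin; VH runs at 126.5° with length 21.9, so H = (-13.03, 17.60). ∠VHK = 46.6° gives HK at -6.900° from the x-axis; with |HK| = 11.9, K = (-1.213, 16.17). The perpendicularity gives KE at right angles to HK, so KE runs at -96.90°; with |KE| = 8.2, E = (-2.198, 8.034). ∠KEP = 138.9° gives EP at -138.0° from the x-axis; with |EP| = 10.7, P = (-10.15, 0.8745). ∠EPT = 137.7° gives PT at 179.7° from the x-axis; with |PT| = 23.4, T = (-33.55, 0.9971). PT ⟂ TU, so TU runs at 89.70°; with |TU| = 20.5, U = (-33.44, 21.50). Then |KU| = |U − K| = 32.67.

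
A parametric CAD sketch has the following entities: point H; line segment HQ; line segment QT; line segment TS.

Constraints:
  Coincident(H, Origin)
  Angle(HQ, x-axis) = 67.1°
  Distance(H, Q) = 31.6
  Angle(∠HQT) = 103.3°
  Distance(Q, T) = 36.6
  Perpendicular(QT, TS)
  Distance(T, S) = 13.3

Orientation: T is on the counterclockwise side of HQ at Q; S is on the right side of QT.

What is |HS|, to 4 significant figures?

62.17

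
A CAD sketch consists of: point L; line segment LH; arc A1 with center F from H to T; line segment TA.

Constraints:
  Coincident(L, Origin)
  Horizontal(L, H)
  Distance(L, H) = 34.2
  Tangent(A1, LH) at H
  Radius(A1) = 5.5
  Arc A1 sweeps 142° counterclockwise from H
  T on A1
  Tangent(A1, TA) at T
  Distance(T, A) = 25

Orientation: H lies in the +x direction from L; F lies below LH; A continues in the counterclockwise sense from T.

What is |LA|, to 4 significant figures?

56.46

L is at the origin; L and H share the same y with |LH| = 34.2 and H on the +x side, so H = (34.20, 0.000). Tangency of A1 to LH means the radius FH is perpendicular to LH, so F = H + (0, -5.5) = (34.20, -5.500). On A1, H sits at bearing 90° from F; a 142° counterclockwise sweep puts T at bearing 232°, so T = F + 5.5·(cos 232°, sin 232°) = (30.81, -9.834). The tangent condition forces FT to be normal to TA, so TA runs along (−sin 232°, cos 232°); with |TA| = 25.0, A = (50.51, -25.23). Then |LA| = |A − L| = 56.46.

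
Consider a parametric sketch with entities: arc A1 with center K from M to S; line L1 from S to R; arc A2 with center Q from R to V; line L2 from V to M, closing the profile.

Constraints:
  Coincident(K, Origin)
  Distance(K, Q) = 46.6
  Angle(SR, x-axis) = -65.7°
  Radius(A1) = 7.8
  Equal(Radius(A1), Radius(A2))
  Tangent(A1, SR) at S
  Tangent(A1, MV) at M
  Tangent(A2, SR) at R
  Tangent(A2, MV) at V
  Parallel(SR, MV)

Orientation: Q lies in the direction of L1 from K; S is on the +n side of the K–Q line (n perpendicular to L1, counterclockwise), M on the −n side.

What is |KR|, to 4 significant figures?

47.25

Tangency of A1 to both parallel lines with radius 7.8 puts S and M at K ± 7.8·n: S = (7.109, 3.210), M = (-7.109, -3.210). Equal radii place R and V the same way about Q: R = Q + 7.8·n = (26.29, -39.26), V = Q − 7.8·n = (12.07, -45.68). Then |KR| = |R − K| = 47.25.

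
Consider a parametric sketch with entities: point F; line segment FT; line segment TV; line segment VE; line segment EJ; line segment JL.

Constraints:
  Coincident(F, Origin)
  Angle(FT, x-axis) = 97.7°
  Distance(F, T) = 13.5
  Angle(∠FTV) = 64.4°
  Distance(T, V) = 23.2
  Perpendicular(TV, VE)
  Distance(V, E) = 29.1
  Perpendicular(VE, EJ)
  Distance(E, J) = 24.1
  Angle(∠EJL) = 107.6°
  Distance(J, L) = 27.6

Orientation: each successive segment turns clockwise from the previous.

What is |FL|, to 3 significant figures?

17.8

F is at the origin; FT runs at 97.7° with length 13.5, so T = (-1.81, 13.4). ∠FTV = 64.4° gives TV at -17.9° from the x-axis; with |TV| = 23.2, V = (20.3, 6.25). TV is perpendicular to VE, so VE runs at -108°; with |VE| = 29.1, E = (11.3, -21.4). VE ⟂ EJ, so EJ runs at 162°; with |EJ| = 24.1, J = (-11.6, -14.0). ∠EJL = 107.6° gives JL at 89.7° from the x-axis; with |JL| = 27.6, L = (-11.5, 13.6). Then |FL| = |L − F| = 17.8.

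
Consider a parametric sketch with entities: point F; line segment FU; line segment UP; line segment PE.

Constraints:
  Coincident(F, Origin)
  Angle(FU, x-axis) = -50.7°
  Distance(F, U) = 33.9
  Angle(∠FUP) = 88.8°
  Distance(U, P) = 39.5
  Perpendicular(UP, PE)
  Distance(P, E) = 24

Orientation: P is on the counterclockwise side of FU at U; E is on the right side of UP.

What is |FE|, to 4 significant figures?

69.69

F is at the origin; FU runs at -50.7° with length 33.9, so U = 33.9·(cos -50.7°, sin -50.7°) = (21.47, -26.23). ∠FUP = 88.8°, so UP runs at -50.7° + (180° − 88.8°) = 40.50° from the x-axis; with |UP| = 39.5, P = U + 39.5·(cos 40.50°, sin 40.50°) = (51.51, -0.5800). The perpendicularity gives PE at right angles to UP; with |PE| = 24.0 on the right of UP, E = P + 24.0·(0.6494, -0.7604) = (67.09, -18.83). Then |FE| = |E − F| = 69.69.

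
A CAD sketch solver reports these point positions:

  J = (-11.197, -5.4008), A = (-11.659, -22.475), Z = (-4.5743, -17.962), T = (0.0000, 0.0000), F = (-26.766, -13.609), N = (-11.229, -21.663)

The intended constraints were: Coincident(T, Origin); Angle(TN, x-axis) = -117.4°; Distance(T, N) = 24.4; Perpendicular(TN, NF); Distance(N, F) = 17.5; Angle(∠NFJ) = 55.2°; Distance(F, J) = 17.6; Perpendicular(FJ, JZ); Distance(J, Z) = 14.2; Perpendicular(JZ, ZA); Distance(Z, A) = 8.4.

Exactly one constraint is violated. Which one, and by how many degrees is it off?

Perpendicular(JZ, ZA) — off by 4.70°.

T = (0.00, 0.00) ✓; TN at -117.4° ✓; |TN| = 24.40 ✓; ∠(TN, NF) = 90.00° ✓; |NF| = 17.50 ✓; ∠NFJ = 55.20° ✓; |FJ| = 17.60 ✓; ∠(FJ, JZ) = 90.00° ✓; |JZ| = 14.20 ✓; ∠(JZ, ZA) = 85.30° ✗; |ZA| = 8.400 ✓.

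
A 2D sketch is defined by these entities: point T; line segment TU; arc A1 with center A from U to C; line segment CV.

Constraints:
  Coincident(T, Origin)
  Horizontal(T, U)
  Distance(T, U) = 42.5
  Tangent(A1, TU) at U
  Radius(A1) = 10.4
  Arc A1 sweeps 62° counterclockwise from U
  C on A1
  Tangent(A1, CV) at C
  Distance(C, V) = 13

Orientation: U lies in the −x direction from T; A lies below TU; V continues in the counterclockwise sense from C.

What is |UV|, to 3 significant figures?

22.9

On A1, U sits at bearing 90° from A; a 62° counterclockwise sweep puts C at bearing 152°, so C = A + 10.4·(cos 152°, sin 152°) = (-51.7, -5.52). Tangency of A1 to CV means the radius AC is perpendicular to CV, so CV runs along (−sin 152°, cos 152°); with |CV| = 13.0, V = (-57.8, -17.0). Then |UV| = |V − U| = 22.9.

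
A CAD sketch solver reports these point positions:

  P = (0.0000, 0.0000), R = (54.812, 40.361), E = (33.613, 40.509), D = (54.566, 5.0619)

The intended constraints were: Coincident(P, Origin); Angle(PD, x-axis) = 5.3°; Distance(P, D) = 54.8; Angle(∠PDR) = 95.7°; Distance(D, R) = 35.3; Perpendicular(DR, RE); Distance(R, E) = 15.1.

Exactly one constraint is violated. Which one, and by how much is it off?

Distance(R, E) = 15.1 — off by 6.10.

P = (0.00, 0.00) ✓; PD at 5.300° ✓; |PD| = 54.80 ✓; ∠PDR = 95.70° ✓; |DR| = 35.30 ✓; ∠(DR, RE) = 90.00° ✓; |RE| = 21.20 ✗.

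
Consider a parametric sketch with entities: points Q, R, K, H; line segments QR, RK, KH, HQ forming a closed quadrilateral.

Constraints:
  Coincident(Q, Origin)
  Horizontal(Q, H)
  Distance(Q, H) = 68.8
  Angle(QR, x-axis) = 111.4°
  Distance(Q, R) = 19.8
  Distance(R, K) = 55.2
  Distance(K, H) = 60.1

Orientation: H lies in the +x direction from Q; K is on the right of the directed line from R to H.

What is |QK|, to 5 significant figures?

35.517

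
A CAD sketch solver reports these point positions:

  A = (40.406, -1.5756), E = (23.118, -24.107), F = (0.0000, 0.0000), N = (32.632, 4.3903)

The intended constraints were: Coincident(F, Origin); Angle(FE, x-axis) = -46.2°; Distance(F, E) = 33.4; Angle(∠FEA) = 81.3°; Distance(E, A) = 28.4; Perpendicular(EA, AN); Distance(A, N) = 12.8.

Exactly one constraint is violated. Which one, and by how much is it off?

Distance(A, N) = 12.8 — off by 3.00.

F = (0.00, 0.00) ✓; FE at -46.20° ✓; |FE| = 33.40 ✓; ∠FEA = 81.30° ✓; |EA| = 28.40 ✓; ∠(EA, AN) = 90.00° ✓; |AN| = 9.799 ✗.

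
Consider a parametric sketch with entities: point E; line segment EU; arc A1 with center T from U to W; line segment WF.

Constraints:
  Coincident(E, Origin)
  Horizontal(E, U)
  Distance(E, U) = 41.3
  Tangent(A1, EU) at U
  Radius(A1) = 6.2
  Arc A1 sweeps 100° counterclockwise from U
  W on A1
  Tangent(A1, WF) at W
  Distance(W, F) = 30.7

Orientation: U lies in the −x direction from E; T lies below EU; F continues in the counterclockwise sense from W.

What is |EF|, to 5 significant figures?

56.368

E is at the origin; E and U share the same y with |EU| = 41.3 and U on the −x side, so U = (-41.300, 0.0000). The tangent condition forces TU to be normal to EU, so T = U + (0, -6.2) = (-41.300, -6.2000). On A1, U sits at bearing 90° from T; a 100° counterclockwise sweep puts W at bearing 190°, so W = T + 6.2·(cos 190°, sin 190°) = (-47.406, -7.2766). Tangency of A1 to WF means the radius TW is perpendicular to WF, so WF runs along (−sin 190°, cos 190°); with |WF| = 30.7, F = (-42.075, -37.510). Then |EF| = |F − E| = 56.368.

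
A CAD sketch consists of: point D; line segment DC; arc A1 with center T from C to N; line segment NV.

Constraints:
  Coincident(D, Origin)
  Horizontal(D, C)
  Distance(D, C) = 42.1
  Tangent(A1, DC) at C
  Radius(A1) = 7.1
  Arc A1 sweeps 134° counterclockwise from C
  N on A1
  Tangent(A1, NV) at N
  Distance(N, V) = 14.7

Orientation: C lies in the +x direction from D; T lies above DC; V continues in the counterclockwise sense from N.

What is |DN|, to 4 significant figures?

48.72

D is at the origin; DC is horizontal with |DC| = 42.1 and C on the +x side, so C = (42.10, 0.000). Since A1 is tangent to DC there, TC ⟂ DC, so T = C + (0, 7.1) = (42.10, 7.100). On A1, C sits at bearing -90° from T; a 134° counterclockwise sweep puts N at bearing 44°, so N = T + 7.1·(cos 44°, sin 44°) = (47.21, 12.03). Then |DN| = |N − D| = 48.72.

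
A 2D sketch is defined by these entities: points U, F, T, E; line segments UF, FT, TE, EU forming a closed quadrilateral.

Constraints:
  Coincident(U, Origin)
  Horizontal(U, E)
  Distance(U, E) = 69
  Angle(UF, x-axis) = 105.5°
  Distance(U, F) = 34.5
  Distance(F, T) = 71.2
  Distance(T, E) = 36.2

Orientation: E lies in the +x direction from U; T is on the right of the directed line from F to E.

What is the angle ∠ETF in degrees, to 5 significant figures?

99.420°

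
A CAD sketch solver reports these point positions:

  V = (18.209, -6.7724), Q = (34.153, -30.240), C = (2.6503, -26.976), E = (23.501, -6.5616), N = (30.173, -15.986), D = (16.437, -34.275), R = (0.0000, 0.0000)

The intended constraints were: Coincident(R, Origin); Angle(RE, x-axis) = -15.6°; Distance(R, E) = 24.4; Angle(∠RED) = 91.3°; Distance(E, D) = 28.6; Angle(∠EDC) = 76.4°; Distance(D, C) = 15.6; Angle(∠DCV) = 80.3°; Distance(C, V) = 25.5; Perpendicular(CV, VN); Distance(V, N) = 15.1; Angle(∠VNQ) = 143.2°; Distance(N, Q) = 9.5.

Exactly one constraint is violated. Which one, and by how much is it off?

Distance(N, Q) = 9.5 — off by 5.30.

R = (0.00, 0.00) ✓; RE at -15.60° ✓; |RE| = 24.40 ✓; ∠RED = 91.30° ✓; |ED| = 28.60 ✓; ∠EDC = 76.40° ✓; |DC| = 15.60 ✓; ∠DCV = 80.30° ✓; |CV| = 25.50 ✓; ∠(CV, VN) = 90.00° ✓; |VN| = 15.10 ✓; ∠VNQ = 143.2° ✓; |NQ| = 14.80 ✗.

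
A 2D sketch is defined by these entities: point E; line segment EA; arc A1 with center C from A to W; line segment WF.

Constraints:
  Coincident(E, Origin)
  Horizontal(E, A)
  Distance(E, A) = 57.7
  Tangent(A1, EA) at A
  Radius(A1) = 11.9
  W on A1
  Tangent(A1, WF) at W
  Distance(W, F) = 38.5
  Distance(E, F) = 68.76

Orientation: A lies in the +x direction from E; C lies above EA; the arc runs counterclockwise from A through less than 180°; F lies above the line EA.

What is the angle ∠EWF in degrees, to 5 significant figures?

71.976°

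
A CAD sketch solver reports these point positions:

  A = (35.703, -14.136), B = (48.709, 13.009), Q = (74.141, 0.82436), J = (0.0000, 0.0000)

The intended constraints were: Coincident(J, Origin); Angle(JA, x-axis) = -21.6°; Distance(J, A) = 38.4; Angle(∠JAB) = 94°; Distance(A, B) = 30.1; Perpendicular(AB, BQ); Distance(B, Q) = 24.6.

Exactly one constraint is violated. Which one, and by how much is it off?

Distance(B, Q) = 24.6 — off by 3.60.

J = (0.00, 0.00) ✓; JA at -21.60° ✓; |JA| = 38.40 ✓; ∠JAB = 94.00° ✓; |AB| = 30.10 ✓; ∠(AB, BQ) = 90.00° ✓; |BQ| = 28.20 ✗.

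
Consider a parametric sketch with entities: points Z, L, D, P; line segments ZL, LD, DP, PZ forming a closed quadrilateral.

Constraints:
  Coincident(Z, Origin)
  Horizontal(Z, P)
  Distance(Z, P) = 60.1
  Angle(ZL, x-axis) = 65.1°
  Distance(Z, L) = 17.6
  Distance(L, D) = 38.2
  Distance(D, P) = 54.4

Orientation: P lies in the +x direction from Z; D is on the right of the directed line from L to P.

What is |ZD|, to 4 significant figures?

24.44

Checks: |ZP| = 60.10 ✓; |ZL| = 17.60 ✓; |LD| = 38.20 ✓; |DP| = 54.40 ✓.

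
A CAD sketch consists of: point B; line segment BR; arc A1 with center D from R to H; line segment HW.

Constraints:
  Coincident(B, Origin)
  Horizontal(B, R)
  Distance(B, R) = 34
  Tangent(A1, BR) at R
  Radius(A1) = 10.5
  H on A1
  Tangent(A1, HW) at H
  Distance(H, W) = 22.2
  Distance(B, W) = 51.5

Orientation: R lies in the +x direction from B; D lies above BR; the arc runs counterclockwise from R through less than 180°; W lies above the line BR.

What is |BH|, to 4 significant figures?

46.08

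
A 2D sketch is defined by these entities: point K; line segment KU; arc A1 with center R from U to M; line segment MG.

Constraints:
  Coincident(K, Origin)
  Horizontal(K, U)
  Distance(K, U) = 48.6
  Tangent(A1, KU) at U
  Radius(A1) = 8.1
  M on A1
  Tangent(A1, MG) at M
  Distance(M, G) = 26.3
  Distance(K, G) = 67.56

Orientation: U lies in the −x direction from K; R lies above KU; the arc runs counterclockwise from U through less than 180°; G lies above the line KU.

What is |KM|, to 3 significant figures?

44.2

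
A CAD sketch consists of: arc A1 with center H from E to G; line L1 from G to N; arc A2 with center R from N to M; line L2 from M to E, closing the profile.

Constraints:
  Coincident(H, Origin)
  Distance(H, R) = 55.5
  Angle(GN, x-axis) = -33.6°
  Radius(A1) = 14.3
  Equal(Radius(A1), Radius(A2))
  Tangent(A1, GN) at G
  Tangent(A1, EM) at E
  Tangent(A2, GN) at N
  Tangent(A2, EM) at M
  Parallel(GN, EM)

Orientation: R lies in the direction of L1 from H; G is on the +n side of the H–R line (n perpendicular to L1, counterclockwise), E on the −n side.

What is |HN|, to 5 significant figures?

57.313

The slot axis is L1's direction at -33.6°, so u = (cos -33.6°, sin -33.6°) = (0.83292, -0.55339) and n = (−sin -33.6°, cos -33.6°) = (0.55339, 0.83292). H is at the origin and R lies 55.5 along u from H, so R = 55.5·u = (46.227, -30.713). Tangency of A1 to both parallel lines with radius 14.3 puts G and E at H ± 14.3·n: G = (7.9135, 11.911), E = (-7.9135, -11.911). Equal radii place N and M the same way about R: N = R + 14.3·n = (54.141, -18.802), M = R − 14.3·n = (38.314, -42.624). Then |HN| = |N − H| = 57.313.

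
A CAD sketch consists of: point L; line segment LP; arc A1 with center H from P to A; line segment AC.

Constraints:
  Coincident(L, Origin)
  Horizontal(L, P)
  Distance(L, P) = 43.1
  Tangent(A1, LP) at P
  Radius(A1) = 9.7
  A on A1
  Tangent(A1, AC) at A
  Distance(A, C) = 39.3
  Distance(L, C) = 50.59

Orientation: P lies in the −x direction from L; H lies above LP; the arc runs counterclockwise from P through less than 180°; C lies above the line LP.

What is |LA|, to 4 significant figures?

34.49

Checks: L = (0.00, 0.00) ✓; ∠(HP, PL) = 90.00° ✓; |HP| = 9.700 ✓; |HA| = 9.700 ✓; ∠(HA, AC) = 90.00° ✓; |AC| = 39.30 ✓; |LC| = 50.59 ✓.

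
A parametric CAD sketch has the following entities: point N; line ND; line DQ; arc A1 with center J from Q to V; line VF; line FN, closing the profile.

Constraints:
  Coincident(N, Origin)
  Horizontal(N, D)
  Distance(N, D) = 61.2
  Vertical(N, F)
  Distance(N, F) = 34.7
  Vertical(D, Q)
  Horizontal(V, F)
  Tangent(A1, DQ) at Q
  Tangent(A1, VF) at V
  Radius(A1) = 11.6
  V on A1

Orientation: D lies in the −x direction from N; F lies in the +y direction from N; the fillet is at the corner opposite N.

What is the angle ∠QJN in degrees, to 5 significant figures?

155.03°

The virtual corner opposite N is at (-61.200, 34.700). A1 meets DQ tangentially, so JQ is at right angles to DQ and A1 meets VF tangentially, so JV is at right angles to VF, with radius 11.6, so the center J sits 11.6 in from both sides at J = (-49.600, 23.100). That places the tangent points at Q = (-61.200, 23.100) on DQ and V = (-49.600, 34.700) on VF. Then cos ∠QJN = JQ·JN / (|JQ||JN|), giving 155.03°.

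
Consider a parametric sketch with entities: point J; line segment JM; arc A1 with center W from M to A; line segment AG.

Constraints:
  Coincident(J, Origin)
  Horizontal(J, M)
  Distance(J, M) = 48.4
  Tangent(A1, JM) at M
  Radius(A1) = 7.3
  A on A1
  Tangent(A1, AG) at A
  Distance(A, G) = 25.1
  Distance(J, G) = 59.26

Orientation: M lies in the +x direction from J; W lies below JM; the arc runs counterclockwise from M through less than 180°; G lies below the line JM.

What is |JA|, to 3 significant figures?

42.5

Checks: ∠(WM, MJ) = 90.00° ✓; |WM| = 7.300 ✓; |WA| = 7.300 ✓; ∠(WA, AG) = 90.00° ✓; |AG| = 25.10 ✓; |JG| = 59.26 ✓.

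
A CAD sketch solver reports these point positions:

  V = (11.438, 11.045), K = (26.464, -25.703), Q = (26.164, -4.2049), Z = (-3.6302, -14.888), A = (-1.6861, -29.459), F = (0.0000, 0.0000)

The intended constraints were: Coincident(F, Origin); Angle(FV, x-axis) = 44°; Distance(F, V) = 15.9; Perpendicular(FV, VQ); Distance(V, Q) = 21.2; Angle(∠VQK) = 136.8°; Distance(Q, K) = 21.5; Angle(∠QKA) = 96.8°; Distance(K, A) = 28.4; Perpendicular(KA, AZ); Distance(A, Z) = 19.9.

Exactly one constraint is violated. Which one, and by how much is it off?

Distance(A, Z) = 19.9 — off by 5.20.

F = (0.00, 0.00) ✓; FV at 44.00° ✓; |FV| = 15.90 ✓; ∠(FV, VQ) = 90.00° ✓; |VQ| = 21.20 ✓; ∠VQK = 136.8° ✓; |QK| = 21.50 ✓; ∠QKA = 96.80° ✓; |KA| = 28.40 ✓; ∠(KA, AZ) = 90.00° ✓; |AZ| = 14.70 ✗.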